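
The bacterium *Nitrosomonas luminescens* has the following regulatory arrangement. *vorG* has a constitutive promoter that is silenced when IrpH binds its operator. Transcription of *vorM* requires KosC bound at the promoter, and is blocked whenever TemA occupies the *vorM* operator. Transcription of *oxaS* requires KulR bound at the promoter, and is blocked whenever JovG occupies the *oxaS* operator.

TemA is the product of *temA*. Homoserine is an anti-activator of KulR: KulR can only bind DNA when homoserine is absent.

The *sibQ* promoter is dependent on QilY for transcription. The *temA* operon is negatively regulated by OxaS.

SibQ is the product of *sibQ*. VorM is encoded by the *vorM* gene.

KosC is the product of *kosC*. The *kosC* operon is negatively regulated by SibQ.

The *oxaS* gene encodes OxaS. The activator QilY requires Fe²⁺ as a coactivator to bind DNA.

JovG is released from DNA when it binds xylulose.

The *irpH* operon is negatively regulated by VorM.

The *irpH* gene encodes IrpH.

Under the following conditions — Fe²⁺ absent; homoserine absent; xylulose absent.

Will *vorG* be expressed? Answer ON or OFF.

OFF

Xylulose is absent, so JovG is active.
Homoserine is absent, so KulR is active.
With repressor JovG bound, *oxaS* is not transcribed.
So OxaS is not produced.
With no repressor bound, *temA* is transcribed.
So TemA is produced and active.
Fe²⁺ is absent, so QilY is inactive.
Required activator QilY is absent, so *sibQ* is not transcribed.
So SibQ is not produced.
With no repressor bound, *kosC* is transcribed.
So KosC is produced and active.
With repressor TemA bound, *vorM* is not transcribed.
So VorM is not produced.
With no repressor bound, *irpH* is transcribed.
So IrpH is produced and active.
With repressor IrpH bound, *vorG* is not transcribed.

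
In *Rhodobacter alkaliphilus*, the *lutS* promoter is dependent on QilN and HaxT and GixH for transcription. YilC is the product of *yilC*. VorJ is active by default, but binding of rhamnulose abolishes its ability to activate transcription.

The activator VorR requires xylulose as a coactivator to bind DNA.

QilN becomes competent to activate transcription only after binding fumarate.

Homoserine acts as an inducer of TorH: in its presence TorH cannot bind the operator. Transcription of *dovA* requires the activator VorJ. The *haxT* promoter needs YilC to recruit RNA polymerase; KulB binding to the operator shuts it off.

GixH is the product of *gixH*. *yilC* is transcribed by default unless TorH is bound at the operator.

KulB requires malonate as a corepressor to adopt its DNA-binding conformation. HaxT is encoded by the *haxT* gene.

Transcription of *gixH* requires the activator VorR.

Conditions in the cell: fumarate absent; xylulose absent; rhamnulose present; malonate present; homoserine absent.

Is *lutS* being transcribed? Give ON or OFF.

OFF

Fumarate is absent, so QilN is inactive.
Homoserine is absent, so TorH is active.
With repressor TorH bound, *yilC* is not transcribed.
So YilC is not produced.
Malonate is present, so KulB is active.
With repressor KulB bound, *haxT* is not transcribed.
So HaxT is not produced.
Xylulose is absent, so VorR is inactive.
Required activator VorR is absent, so *gixH* is not transcribed.
So GixH is not produced.
Required activator QilN is absent, so *lutS* is not transcribed.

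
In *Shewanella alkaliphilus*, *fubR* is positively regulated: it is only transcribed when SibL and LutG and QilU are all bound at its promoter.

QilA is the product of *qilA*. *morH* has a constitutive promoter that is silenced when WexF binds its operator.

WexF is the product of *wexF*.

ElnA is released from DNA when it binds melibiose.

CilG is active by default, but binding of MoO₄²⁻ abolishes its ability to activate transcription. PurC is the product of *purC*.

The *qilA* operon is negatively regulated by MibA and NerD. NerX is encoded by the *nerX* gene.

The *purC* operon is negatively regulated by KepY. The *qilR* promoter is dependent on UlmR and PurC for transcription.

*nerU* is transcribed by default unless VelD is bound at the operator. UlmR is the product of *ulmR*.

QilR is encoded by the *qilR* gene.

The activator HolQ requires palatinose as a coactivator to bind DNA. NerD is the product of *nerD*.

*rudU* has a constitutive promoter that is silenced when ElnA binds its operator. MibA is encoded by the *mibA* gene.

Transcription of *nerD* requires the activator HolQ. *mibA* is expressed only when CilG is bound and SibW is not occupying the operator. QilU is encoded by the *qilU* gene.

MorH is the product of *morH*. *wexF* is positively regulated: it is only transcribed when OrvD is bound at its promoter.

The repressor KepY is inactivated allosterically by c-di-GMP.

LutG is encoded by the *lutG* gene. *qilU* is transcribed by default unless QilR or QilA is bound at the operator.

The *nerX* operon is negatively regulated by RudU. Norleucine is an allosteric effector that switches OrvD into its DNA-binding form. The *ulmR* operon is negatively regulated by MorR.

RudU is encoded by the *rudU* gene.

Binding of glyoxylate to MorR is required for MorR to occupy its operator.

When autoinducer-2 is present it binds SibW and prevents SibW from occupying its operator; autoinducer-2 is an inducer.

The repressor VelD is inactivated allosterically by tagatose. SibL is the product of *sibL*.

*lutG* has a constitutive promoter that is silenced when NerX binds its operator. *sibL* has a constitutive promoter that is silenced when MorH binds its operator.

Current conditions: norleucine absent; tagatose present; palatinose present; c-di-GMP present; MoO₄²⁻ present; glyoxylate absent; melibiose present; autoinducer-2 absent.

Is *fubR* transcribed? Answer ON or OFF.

Norleucine is absent, so OrvD is inactive.
Required activator OrvD is absent, so *wexF* is not transcribed.
So WexF is not produced.
With no repressor bound, *morH* is transcribed.
So MorH is produced and active.
With repressor MorH bound, *sibL* is not transcribed.
So SibL is not produced.
Melibiose is present, so ElnA is inactive.
With no repressor bound, *rudU* is transcribed.
So RudU is produced and active.
With repressor RudU bound, *nerX* is not transcribed.
So NerX is not produced.
With no repressor bound, *lutG* is transcribed.
So LutG is produced and active.
Glyoxylate is absent, so MorR is inactive.
With no repressor bound, *ulmR* is transcribed.
So UlmR is produced and active.
c-di-GMP is present, so KepY is inactive.
With no repressor bound, *purC* is transcribed.
So PurC is produced and active.
No repressor is bound and UlmR and PurC are active, so *qilR* is transcribed.
So QilR is produced and active.
MoO₄²⁻ is present, so CilG is inactive.
Autoinducer-2 is absent, so SibW is active.
With repressor SibW bound, *mibA* is not transcribed.
So MibA is not produced.
Palatinose is present, so HolQ is active.
No repressor is bound and HolQ is active, so *nerD* is transcribed.
So NerD is produced and active.
With repressor NerD bound, *qilA* is not transcribed.
So QilA is not produced.
With repressor QilR bound, *qilU* is not transcribed.
So QilU is not produced.
Required activator SibL is absent, so *fubR* is not transcribed.

OFF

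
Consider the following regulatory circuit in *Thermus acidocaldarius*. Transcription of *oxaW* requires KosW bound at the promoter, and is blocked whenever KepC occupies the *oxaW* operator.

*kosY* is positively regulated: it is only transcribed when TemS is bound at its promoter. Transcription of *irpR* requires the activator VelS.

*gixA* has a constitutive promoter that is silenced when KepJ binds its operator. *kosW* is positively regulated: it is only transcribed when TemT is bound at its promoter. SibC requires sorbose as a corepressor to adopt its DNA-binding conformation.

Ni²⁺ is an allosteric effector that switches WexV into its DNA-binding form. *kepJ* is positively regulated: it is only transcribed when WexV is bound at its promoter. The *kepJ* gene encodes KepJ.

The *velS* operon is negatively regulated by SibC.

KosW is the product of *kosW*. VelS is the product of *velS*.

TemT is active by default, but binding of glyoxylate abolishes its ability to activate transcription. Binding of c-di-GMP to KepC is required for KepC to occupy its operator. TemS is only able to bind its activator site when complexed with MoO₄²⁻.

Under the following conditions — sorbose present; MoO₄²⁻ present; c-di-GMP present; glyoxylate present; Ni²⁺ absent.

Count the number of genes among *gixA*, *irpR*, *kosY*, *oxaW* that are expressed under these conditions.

2

Ni²⁺ is absent, so WexV is inactive.
Required activator WexV is absent, so *kepJ* is not transcribed.
So KepJ is not produced.
With no repressor bound, *gixA* is transcribed.
→ *gixA* is ON.
Sorbose is present, so SibC is active.
With repressor SibC bound, *velS* is not transcribed.
So VelS is not produced.
Required activator VelS is absent, so *irpR* is not transcribed.
→ *irpR* is OFF.
MoO₄²⁻ is present, so TemS is active.
No repressor is bound and TemS is active, so *kosY* is transcribed.
→ *kosY* is ON.
c-di-GMP is present, so KepC is active.
Glyoxylate is present, so TemT is inactive.
Required activator TemT is absent, so *kosW* is not transcribed.
So KosW is not produced.
With repressor KepC bound, *oxaW* is not transcribed.
→ *oxaW* is OFF.
2 of the 4 genes are transcribed.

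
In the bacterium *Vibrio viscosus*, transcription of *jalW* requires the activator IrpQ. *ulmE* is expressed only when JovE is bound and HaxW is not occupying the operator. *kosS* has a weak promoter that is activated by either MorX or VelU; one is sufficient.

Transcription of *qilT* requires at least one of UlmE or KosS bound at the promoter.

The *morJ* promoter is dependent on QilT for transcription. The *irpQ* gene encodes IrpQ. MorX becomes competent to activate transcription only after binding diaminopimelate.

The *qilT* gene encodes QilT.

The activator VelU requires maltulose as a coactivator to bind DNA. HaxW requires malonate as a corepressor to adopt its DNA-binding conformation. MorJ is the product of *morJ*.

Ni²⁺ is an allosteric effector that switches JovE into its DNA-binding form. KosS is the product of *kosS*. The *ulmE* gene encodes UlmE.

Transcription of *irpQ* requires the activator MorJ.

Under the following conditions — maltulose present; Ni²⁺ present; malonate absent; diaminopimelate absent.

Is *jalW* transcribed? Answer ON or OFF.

ON

Malonate is absent, so HaxW is inactive.
Ni²⁺ is present, so JovE is active.
No repressor is bound and JovE is active, so *ulmE* is transcribed.
So UlmE is produced and active.
Diaminopimelate is absent, so MorX is inactive.
Maltulose is present, so VelU is active.
Activator VelU is present, so *kosS* is transcribed.
So KosS is produced and active.
Activator UlmE is present, so *qilT* is transcribed.
So QilT is produced and active.
No repressor is bound and QilT is active, so *morJ* is transcribed.
So MorJ is produced and active.
No repressor is bound and MorJ is active, so *irpQ* is transcribed.
So IrpQ is produced and active.
No repressor is bound and IrpQ is active, so *jalW* is transcribed.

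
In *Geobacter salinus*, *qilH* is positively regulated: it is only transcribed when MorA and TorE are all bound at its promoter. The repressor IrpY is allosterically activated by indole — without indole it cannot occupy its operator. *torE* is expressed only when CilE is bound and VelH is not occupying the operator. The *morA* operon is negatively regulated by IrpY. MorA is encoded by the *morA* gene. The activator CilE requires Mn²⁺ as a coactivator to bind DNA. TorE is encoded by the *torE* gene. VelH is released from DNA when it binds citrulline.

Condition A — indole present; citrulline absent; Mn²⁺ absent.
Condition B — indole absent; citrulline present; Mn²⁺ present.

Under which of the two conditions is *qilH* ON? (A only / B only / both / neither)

Condition A:
Indole is present, so IrpY is active.
With repressor IrpY bound, *morA* is not transcribed.
So MorA is not produced.
Citrulline is absent, so VelH is active.
Mn²⁺ is absent, so CilE is inactive.
With repressor VelH bound, *torE* is not transcribed.
So TorE is not produced.
Required activator MorA is absent, so *qilH* is not transcribed.
→ *qilH* is OFF in A.
Condition B:
Indole is absent, so IrpY is inactive.
With no repressor bound, *morA* is transcribed.
So MorA is produced and active.
Citrulline is present, so VelH is inactive.
Mn²⁺ is present, so CilE is active.
No repressor is bound and CilE is active, so *torE* is transcribed.
So TorE is produced and active.
No repressor is bound and MorA and TorE are active, so *qilH* is transcribed.
→ *qilH* is ON in B.

B only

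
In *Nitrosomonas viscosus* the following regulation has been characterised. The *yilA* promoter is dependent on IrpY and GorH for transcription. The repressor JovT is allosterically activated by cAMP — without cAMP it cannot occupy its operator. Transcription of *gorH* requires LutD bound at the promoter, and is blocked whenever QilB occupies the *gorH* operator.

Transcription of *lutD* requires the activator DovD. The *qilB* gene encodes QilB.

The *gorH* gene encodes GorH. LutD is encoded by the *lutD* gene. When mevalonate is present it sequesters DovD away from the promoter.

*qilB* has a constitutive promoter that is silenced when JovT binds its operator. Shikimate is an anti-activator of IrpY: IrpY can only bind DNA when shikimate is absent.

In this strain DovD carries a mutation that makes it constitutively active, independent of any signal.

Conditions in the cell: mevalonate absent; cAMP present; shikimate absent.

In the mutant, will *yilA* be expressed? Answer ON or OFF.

ON

Shikimate is absent, so IrpY is active.
DovD is constitutively active in this strain.
No repressor is bound and DovD is active, so *lutD* is transcribed.
So LutD is produced and active.
cAMP is present, so JovT is active.
With repressor JovT bound, *qilB* is not transcribed.
So QilB is not produced.
No repressor is bound and LutD is active, so *gorH* is transcribed.
So GorH is produced and active.
No repressor is bound and IrpY and GorH are active, so *yilA* is transcribed.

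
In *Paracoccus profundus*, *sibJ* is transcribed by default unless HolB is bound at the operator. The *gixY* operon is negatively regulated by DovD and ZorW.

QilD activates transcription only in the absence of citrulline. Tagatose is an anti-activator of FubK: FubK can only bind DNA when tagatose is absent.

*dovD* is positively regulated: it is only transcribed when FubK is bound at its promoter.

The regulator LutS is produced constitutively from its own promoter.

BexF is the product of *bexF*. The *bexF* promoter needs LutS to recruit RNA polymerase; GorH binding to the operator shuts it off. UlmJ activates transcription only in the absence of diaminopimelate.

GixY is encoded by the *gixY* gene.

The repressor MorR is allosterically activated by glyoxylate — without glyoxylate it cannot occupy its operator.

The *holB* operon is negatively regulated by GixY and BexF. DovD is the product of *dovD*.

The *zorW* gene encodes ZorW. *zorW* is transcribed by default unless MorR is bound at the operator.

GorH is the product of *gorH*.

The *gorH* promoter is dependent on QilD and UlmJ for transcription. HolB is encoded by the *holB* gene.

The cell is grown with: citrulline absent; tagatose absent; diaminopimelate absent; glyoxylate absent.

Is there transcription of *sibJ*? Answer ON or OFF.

OFF

Tagatose is absent, so FubK is active.
No repressor is bound and FubK is active, so *dovD* is transcribed.
So DovD is produced and active.
Glyoxylate is absent, so MorR is inactive.
With no repressor bound, *zorW* is transcribed.
So ZorW is produced and active.
With repressor DovD bound, *gixY* is not transcribed.
So GixY is not produced.
Citrulline is absent, so QilD is active.
Diaminopimelate is absent, so UlmJ is active.
No repressor is bound and QilD and UlmJ are active, so *gorH* is transcribed.
So GorH is produced and active.
LutS is produced constitutively and is active.
With repressor GorH bound, *bexF* is not transcribed.
So BexF is not produced.
With no repressor bound, *holB* is transcribed.
So HolB is produced and active.
With repressor HolB bound, *sibJ* is not transcribed.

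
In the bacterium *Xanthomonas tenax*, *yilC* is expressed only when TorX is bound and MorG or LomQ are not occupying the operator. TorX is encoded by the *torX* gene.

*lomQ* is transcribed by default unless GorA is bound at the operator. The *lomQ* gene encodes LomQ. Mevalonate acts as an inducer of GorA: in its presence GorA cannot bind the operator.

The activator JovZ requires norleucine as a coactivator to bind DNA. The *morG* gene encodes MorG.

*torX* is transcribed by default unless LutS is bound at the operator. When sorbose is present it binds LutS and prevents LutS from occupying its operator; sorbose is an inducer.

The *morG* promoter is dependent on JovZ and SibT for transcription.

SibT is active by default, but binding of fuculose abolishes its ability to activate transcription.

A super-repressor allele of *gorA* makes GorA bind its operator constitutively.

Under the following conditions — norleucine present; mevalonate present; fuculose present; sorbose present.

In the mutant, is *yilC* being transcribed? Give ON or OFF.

ON

Norleucine is present, so JovZ is active.
Fuculose is present, so SibT is inactive.
Required activator SibT is absent, so *morG* is not transcribed.
So MorG is not produced.
Sorbose is present, so LutS is inactive.
With no repressor bound, *torX* is transcribed.
So TorX is produced and active.
GorA is constitutively active in this strain.
With repressor GorA bound, *lomQ* is not transcribed.
So LomQ is not produced.
No repressor is bound and TorX is active, so *yilC* is transcribed.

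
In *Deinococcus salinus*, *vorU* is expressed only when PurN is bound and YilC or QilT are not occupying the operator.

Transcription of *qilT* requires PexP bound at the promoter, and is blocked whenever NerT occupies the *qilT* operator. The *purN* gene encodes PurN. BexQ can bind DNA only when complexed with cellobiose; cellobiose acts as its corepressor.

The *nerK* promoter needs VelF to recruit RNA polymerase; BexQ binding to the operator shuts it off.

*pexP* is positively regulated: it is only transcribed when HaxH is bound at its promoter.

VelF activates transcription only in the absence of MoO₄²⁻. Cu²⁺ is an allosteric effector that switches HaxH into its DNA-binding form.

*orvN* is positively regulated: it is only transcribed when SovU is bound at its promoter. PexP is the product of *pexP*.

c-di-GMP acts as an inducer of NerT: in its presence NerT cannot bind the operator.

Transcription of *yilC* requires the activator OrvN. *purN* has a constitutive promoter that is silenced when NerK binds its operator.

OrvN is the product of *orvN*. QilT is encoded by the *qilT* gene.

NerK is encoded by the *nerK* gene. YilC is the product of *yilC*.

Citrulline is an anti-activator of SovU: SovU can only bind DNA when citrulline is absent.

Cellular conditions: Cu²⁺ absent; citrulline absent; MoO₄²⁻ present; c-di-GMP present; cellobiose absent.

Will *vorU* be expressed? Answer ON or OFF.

Citrulline is absent, so SovU is active.
No repressor is bound and SovU is active, so *orvN* is transcribed.
So OrvN is produced and active.
No repressor is bound and OrvN is active, so *yilC* is transcribed.
So YilC is produced and active.
c-di-GMP is present, so NerT is inactive.
Cu²⁺ is absent, so HaxH is inactive.
Required activator HaxH is absent, so *pexP* is not transcribed.
So PexP is not produced.
Required activator PexP is absent, so *qilT* is not transcribed.
So QilT is not produced.
Cellobiose is absent, so BexQ is inactive.
MoO₄²⁻ is present, so VelF is inactive.
Required activator VelF is absent, so *nerK* is not transcribed.
So NerK is not produced.
With no repressor bound, *purN* is transcribed.
So PurN is produced and active.
With repressor YilC bound, *vorU* is not transcribed.

OFF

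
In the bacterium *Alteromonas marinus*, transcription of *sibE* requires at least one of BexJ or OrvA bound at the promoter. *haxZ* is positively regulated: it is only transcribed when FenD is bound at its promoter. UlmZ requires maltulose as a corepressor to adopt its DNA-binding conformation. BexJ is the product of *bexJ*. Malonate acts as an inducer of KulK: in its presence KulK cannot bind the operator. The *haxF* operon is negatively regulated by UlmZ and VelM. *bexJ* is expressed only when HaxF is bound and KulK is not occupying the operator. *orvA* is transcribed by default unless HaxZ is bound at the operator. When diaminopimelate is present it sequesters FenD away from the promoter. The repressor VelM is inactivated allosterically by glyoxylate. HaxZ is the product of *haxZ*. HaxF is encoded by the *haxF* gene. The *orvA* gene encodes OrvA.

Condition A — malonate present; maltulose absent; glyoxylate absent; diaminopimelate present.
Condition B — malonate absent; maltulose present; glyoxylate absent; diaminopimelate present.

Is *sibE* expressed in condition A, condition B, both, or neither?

both

Condition A:
Malonate is present, so KulK is inactive.
Maltulose is absent, so UlmZ is inactive.
Glyoxylate is absent, so VelM is active.
With repressor VelM bound, *haxF* is not transcribed.
So HaxF is not produced.
Required activator HaxF is absent, so *bexJ* is not transcribed.
So BexJ is not produced.
Diaminopimelate is present, so FenD is inactive.
Required activator FenD is absent, so *haxZ* is not transcribed.
So HaxZ is not produced.
With no repressor bound, *orvA* is transcribed.
So OrvA is produced and active.
Activator OrvA is present, so *sibE* is transcribed.
→ *sibE* is ON in A.
Condition B:
Malonate is absent, so KulK is active.
Maltulose is present, so UlmZ is active.
Glyoxylate is absent, so VelM is active.
With repressor UlmZ bound, *haxF* is not transcribed.
So HaxF is not produced.
With repressor KulK bound, *bexJ* is not transcribed.
So BexJ is not produced.
Diaminopimelate is present, so FenD is inactive.
Required activator FenD is absent, so *haxZ* is not transcribed.
So HaxZ is not produced.
With no repressor bound, *orvA* is transcribed.
So OrvA is produced and active.
Activator OrvA is present, so *sibE* is transcribed.
→ *sibE* is ON in B.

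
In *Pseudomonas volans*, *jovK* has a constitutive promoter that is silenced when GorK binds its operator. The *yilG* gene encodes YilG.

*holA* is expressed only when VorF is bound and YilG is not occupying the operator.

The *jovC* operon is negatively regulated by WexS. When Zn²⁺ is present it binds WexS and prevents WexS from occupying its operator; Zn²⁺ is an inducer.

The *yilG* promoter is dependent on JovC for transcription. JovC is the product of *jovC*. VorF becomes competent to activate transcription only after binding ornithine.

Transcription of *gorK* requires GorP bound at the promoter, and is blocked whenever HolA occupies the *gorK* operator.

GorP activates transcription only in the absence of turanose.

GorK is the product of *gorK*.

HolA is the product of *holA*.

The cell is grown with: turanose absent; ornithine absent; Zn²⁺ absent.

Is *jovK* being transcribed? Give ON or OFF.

Zn²⁺ is absent, so WexS is active.
With repressor WexS bound, *jovC* is not transcribed.
So JovC is not produced.
Required activator JovC is absent, so *yilG* is not transcribed.
So YilG is not produced.
Ornithine is absent, so VorF is inactive.
Required activator VorF is absent, so *holA* is not transcribed.
So HolA is not produced.
Turanose is absent, so GorP is active.
No repressor is bound and GorP is active, so *gorK* is transcribed.
So GorK is produced and active.
With repressor GorK bound, *jovK* is not transcribed.

OFF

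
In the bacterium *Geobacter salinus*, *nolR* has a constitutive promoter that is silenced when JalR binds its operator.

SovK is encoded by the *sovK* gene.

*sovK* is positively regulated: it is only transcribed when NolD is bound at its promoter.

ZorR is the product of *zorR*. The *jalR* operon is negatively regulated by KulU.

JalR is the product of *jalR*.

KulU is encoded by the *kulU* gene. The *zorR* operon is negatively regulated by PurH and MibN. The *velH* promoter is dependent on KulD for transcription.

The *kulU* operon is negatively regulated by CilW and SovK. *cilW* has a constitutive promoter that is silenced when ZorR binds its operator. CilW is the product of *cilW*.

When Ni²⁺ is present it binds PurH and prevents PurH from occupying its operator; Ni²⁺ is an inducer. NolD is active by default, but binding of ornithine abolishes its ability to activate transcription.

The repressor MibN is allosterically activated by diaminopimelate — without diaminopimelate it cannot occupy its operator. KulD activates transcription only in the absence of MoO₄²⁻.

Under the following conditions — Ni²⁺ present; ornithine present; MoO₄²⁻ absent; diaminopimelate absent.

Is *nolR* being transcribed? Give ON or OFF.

Ni²⁺ is present, so PurH is inactive.
Diaminopimelate is absent, so MibN is inactive.
With no repressor bound, *zorR* is transcribed.
So ZorR is produced and active.
With repressor ZorR bound, *cilW* is not transcribed.
So CilW is not produced.
Ornithine is present, so NolD is inactive.
Required activator NolD is absent, so *sovK* is not transcribed.
So SovK is not produced.
With no repressor bound, *kulU* is transcribed.
So KulU is produced and active.
With repressor KulU bound, *jalR* is not transcribed.
So JalR is not produced.
With no repressor bound, *nolR* is transcribed.

ON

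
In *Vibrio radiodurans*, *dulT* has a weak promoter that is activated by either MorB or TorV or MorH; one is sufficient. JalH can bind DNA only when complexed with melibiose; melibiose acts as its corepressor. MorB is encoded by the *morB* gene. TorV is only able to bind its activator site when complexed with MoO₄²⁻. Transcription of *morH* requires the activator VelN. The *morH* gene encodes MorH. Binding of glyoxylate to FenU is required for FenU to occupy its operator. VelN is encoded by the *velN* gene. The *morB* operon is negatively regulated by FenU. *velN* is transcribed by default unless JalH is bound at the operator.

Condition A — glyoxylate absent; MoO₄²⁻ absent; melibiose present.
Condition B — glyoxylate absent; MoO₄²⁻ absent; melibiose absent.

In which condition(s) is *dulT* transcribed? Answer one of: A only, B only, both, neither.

both

Condition A:
Glyoxylate is absent, so FenU is inactive.
With no repressor bound, *morB* is transcribed.
So MorB is produced and active.
MoO₄²⁻ is absent, so TorV is inactive.
Melibiose is present, so JalH is active.
With repressor JalH bound, *velN* is not transcribed.
So VelN is not produced.
Required activator VelN is absent, so *morH* is not transcribed.
So MorH is not produced.
Activator MorB is present, so *dulT* is transcribed.
→ *dulT* is ON in A.
Condition B:
Glyoxylate is absent, so FenU is inactive.
With no repressor bound, *morB* is transcribed.
So MorB is produced and active.
MoO₄²⁻ is absent, so TorV is inactive.
Melibiose is absent, so JalH is inactive.
With no repressor bound, *velN* is transcribed.
So VelN is produced and active.
No repressor is bound and VelN is active, so *morH* is transcribed.
So MorH is produced and active.
Activator MorB is present, so *dulT* is transcribed.
→ *dulT* is ON in B.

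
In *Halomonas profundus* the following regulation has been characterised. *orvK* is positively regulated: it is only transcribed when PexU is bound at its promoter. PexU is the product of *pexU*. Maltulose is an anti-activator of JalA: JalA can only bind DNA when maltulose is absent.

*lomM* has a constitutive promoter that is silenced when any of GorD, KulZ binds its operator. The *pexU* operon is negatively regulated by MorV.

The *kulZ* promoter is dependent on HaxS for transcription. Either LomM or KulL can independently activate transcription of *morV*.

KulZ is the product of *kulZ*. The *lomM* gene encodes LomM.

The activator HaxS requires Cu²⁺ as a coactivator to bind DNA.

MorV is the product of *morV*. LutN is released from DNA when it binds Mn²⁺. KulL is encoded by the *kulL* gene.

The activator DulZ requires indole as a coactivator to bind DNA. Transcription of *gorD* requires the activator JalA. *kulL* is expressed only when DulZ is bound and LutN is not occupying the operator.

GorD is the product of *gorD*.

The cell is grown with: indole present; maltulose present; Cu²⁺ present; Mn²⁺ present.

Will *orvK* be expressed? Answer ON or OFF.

OFF

Maltulose is present, so JalA is inactive.
Required activator JalA is absent, so *gorD* is not transcribed.
So GorD is not produced.
Cu²⁺ is present, so HaxS is active.
No repressor is bound and HaxS is active, so *kulZ* is transcribed.
So KulZ is produced and active.
With repressor KulZ bound, *lomM* is not transcribed.
So LomM is not produced.
Mn²⁺ is present, so LutN is inactive.
Indole is present, so DulZ is active.
No repressor is bound and DulZ is active, so *kulL* is transcribed.
So KulL is produced and active.
Activator KulL is present, so *morV* is transcribed.
So MorV is produced and active.
With repressor MorV bound, *pexU* is not transcribed.
So PexU is not produced.
Required activator PexU is absent, so *orvK* is not transcribed.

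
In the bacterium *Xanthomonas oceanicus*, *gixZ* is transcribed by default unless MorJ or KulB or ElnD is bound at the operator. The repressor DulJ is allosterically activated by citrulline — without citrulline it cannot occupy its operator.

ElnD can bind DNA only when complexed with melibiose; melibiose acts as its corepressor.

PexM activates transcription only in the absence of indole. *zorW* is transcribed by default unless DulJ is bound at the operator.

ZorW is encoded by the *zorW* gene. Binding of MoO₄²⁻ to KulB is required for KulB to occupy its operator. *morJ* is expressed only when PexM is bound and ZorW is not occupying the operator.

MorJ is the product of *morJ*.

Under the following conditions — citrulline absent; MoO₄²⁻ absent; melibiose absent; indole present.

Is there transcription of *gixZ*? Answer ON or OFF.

ON

Indole is present, so PexM is inactive.
Citrulline is absent, so DulJ is inactive.
With no repressor bound, *zorW* is transcribed.
So ZorW is produced and active.
With repressor ZorW bound, *morJ* is not transcribed.
So MorJ is not produced.
MoO₄²⁻ is absent, so KulB is inactive.
Melibiose is absent, so ElnD is inactive.
With no repressor bound, *gixZ* is transcribed.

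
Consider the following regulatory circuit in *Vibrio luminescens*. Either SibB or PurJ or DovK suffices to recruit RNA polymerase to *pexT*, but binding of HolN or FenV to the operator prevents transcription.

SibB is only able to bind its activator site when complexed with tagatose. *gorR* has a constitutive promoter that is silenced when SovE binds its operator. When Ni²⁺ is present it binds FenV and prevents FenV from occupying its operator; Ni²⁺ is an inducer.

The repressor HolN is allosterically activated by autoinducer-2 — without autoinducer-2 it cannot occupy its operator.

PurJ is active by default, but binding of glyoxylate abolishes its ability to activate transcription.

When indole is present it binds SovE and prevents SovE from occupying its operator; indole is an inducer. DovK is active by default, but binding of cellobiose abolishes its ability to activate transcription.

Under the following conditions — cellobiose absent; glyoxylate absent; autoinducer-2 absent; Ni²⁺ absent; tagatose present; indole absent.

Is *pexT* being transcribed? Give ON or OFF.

Autoinducer-2 is absent, so HolN is inactive.
Tagatose is present, so SibB is active.
Glyoxylate is absent, so PurJ is active.
Cellobiose is absent, so DovK is active.
Ni²⁺ is absent, so FenV is active.
With repressor FenV bound, *pexT* is not transcribed.

OFF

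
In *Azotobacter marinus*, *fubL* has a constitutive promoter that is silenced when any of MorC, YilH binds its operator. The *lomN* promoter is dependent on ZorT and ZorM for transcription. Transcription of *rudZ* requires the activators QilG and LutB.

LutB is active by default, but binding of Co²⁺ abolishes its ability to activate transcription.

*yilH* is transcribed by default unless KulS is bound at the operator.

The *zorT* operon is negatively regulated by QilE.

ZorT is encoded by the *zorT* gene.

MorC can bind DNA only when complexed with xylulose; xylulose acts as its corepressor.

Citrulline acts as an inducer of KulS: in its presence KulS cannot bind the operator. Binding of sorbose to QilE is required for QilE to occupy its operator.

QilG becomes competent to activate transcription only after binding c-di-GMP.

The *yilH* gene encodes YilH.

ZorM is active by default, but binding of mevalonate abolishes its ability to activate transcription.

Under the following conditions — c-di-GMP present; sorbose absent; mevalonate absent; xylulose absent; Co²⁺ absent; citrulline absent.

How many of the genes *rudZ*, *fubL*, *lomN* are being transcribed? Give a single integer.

3

c-di-GMP is present, so QilG is active.
Co²⁺ is absent, so LutB is active.
No repressor is bound and QilG and LutB are active, so *rudZ* is transcribed.
→ *rudZ* is ON.
Xylulose is absent, so MorC is inactive.
Citrulline is absent, so KulS is active.
With repressor KulS bound, *yilH* is not transcribed.
So YilH is not produced.
With no repressor bound, *fubL* is transcribed.
→ *fubL* is ON.
Sorbose is absent, so QilE is inactive.
With no repressor bound, *zorT* is transcribed.
So ZorT is produced and active.
Mevalonate is absent, so ZorM is active.
No repressor is bound and ZorT and ZorM are active, so *lomN* is transcribed.
→ *lomN* is ON.
3 of the 3 genes are transcribed.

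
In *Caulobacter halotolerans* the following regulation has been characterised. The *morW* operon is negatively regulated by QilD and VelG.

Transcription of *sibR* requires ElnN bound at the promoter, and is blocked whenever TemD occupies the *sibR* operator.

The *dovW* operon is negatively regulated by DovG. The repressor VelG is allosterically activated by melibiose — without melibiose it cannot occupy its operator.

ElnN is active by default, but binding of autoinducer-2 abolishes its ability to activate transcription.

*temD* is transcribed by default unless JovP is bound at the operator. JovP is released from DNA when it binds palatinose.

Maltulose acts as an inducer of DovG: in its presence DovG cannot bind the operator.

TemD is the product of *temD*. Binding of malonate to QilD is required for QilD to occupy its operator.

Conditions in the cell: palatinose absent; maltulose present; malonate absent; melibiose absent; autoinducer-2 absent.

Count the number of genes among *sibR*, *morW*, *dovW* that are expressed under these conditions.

3

Autoinducer-2 is absent, so ElnN is active.
Palatinose is absent, so JovP is active.
With repressor JovP bound, *temD* is not transcribed.
So TemD is not produced.
No repressor is bound and ElnN is active, so *sibR* is transcribed.
→ *sibR* is ON.
Malonate is absent, so QilD is inactive.
Melibiose is absent, so VelG is inactive.
With no repressor bound, *morW* is transcribed.
→ *morW* is ON.
Maltulose is present, so DovG is inactive.
With no repressor bound, *dovW* is transcribed.
→ *dovW* is ON.
3 of the 3 genes are transcribed.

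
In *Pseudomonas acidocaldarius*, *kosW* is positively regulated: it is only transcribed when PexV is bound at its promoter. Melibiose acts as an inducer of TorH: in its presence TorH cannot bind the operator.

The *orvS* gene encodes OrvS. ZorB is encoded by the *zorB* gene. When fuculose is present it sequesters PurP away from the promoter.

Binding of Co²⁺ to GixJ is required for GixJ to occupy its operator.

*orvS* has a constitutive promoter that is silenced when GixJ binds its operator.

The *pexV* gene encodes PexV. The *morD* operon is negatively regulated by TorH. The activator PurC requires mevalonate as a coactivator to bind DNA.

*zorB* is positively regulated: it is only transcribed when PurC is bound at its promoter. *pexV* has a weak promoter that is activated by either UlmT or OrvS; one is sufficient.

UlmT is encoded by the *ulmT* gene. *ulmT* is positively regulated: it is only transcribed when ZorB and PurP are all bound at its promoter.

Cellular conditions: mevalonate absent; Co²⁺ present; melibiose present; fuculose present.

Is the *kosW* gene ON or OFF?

OFF

Mevalonate is absent, so PurC is inactive.
Required activator PurC is absent, so *zorB* is not transcribed.
So ZorB is not produced.
Fuculose is present, so PurP is inactive.
Required activator ZorB is absent, so *ulmT* is not transcribed.
So UlmT is not produced.
Co²⁺ is present, so GixJ is active.
With repressor GixJ bound, *orvS* is not transcribed.
So OrvS is not produced.
No activator is available at the *pexV* promoter, so *pexV* is not transcribed.
So PexV is not produced.
Required activator PexV is absent, so *kosW* is not transcribed.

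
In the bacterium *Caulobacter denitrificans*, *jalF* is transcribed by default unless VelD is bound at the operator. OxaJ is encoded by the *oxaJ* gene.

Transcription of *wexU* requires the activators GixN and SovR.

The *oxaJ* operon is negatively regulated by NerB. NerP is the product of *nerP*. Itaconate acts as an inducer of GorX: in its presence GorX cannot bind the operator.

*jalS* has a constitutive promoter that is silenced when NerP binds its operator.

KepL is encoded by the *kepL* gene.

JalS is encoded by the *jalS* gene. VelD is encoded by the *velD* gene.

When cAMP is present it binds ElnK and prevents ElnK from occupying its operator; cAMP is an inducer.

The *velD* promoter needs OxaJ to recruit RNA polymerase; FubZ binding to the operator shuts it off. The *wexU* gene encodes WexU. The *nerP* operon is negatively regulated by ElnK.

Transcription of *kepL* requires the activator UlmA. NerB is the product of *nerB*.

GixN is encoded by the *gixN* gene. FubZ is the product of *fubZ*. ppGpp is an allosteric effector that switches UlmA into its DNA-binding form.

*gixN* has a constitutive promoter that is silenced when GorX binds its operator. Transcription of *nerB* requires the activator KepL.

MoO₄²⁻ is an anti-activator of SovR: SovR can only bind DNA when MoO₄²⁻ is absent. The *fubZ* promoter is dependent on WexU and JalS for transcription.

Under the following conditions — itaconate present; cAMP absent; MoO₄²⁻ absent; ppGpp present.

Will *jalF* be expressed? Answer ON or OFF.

ON

ppGpp is present, so UlmA is active.
No repressor is bound and UlmA is active, so *kepL* is transcribed.
So KepL is produced and active.
No repressor is bound and KepL is active, so *nerB* is transcribed.
So NerB is produced and active.
With repressor NerB bound, *oxaJ* is not transcribed.
So OxaJ is not produced.
Itaconate is present, so GorX is inactive.
With no repressor bound, *gixN* is transcribed.
So GixN is produced and active.
MoO₄²⁻ is absent, so SovR is active.
No repressor is bound and GixN and SovR are active, so *wexU* is transcribed.
So WexU is produced and active.
cAMP is absent, so ElnK is active.
With repressor ElnK bound, *nerP* is not transcribed.
So NerP is not produced.
With no repressor bound, *jalS* is transcribed.
So JalS is produced and active.
No repressor is bound and WexU and JalS are active, so *fubZ* is transcribed.
So FubZ is produced and active.
With repressor FubZ bound, *velD* is not transcribed.
So VelD is not produced.
With no repressor bound, *jalF* is transcribed.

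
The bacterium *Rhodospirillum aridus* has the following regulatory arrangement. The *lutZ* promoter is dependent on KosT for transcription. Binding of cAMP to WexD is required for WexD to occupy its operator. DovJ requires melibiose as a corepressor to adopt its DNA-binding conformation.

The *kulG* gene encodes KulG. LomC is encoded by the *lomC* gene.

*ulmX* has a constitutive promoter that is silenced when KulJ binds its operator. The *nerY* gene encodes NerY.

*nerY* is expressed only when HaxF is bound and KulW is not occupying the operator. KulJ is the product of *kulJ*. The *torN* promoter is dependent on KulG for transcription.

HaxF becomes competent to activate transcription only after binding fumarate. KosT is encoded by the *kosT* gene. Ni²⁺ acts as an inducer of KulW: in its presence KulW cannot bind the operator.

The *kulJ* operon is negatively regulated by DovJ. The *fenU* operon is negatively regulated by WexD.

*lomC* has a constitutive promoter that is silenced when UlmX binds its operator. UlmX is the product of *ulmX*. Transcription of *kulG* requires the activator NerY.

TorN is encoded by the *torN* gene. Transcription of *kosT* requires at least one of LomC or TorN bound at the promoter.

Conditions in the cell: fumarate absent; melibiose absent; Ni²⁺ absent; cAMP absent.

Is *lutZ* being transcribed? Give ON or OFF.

Melibiose is absent, so DovJ is inactive.
With no repressor bound, *kulJ* is transcribed.
So KulJ is produced and active.
With repressor KulJ bound, *ulmX* is not transcribed.
So UlmX is not produced.
With no repressor bound, *lomC* is transcribed.
So LomC is produced and active.
Ni²⁺ is absent, so KulW is active.
Fumarate is absent, so HaxF is inactive.
With repressor KulW bound, *nerY* is not transcribed.
So NerY is not produced.
Required activator NerY is absent, so *kulG* is not transcribed.
So KulG is not produced.
Required activator KulG is absent, so *torN* is not transcribed.
So TorN is not produced.
Activator LomC is present, so *kosT* is transcribed.
So KosT is produced and active.
No repressor is bound and KosT is active, so *lutZ* is transcribed.

ON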